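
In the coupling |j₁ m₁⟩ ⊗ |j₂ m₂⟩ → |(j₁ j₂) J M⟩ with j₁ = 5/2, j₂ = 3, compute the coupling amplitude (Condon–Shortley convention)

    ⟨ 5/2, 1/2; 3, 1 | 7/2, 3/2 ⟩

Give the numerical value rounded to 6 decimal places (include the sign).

-0.487950  (= −√(5/21))

triangle: 2!×3!×4!/10! = 288/3628800
(j±m)!: 3!×2!×4!×2!×5!×2! = 138240
prefactor² = (2J+1)×Δ×N² = 3072/35
  k=0: +1/(0!×2!×2!×4!×1!×0!) = 1/96
  k=1: −1/(1!×1!×1!×3!×2!×1!) = -1/12
  k=2: +1/(2!×0!×0!×2!×3!×2!) = 1/48
Σ = -5/96  ⇒  CG² = 3072/35×(-5/96)² = 5/21
CG = −√(5/21) = -0.487950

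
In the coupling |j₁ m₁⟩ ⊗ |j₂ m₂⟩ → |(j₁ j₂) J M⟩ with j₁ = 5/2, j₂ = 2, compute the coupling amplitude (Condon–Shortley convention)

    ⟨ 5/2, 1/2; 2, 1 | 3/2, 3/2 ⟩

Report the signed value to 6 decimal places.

+√(9/35) ≈ +0.507093

triangle: 3!*2!*1!/7! = 12/5040
(j±m)!: 3!*2!*3!*1!*3!*0! = 432
prefactor² = (2J+1)*Δ*N² = 144/35
  k=2: +1/(2!*1!*0!*1!*2!*0!) = 1/4
Σ = 1/4  ⇒  CG² = 144/35*1/4² = 9/35
CG = +√(9/35) = +0.507093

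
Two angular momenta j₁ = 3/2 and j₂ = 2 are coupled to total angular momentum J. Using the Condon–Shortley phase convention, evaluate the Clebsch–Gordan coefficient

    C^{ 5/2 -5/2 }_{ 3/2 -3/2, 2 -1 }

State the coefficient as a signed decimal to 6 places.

-0.654654  (= −√(3/7))

√[6·1!2!3!/7! · 0!3!1!3!0!5!] = √(432/7)
  +(−1)^1/∏(1,0,2,0,0,3)! = -1/12  (running -1/12)
⟨..|..⟩ = √(432/7)·(-1/12) = -0.654654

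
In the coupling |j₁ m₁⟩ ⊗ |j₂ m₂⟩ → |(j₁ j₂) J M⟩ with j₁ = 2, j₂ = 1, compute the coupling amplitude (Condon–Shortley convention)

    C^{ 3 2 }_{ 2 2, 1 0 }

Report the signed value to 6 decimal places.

√[7·0!4!2!/7! · 4!0!1!1!5!1!] = √(192)
  +(−1)^0/∏(0,0,0,1,4,1)! = 1/24  (running 1/24)
⟨..|..⟩ = √(192)·(1/24) = +0.577350

+0.577350  (= +√(1/3))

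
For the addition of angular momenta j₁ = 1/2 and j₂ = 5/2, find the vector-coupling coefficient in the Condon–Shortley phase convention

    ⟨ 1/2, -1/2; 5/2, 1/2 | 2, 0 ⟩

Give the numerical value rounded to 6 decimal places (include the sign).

j₁+j₂−J=1  J+j₁−j₂=0  J−j₁+j₂=4  j₁+j₂+J+1=6
(j₁±m₁, j₂±m₂, J±M) = (0,1,3,2,2,2)
P² = 8
sum k=1..1:
  [1] −1/4 = -1/4
S = -1/4
C² = P²·S² = 1/2 ; C = -0.707107

-0.707107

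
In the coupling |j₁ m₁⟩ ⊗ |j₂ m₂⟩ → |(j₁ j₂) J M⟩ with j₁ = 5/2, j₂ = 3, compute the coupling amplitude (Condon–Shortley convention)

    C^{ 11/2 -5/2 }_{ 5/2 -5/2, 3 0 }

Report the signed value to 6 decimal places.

+0.348155

triangle: 0!×5!×6!/12! = 86400/479001600
(j±m)!: 0!×5!×3!×3!×3!×8! = 1045094400
prefactor² = (2J+1)×Δ×N² = 24883200/11
  k=0: +1/(0!×0!×5!×3!×0!×3!) = 1/4320
Σ = 1/4320  ⇒  CG² = 24883200/11×1/4320² = 4/33
CG = +√(4/33) = +0.348155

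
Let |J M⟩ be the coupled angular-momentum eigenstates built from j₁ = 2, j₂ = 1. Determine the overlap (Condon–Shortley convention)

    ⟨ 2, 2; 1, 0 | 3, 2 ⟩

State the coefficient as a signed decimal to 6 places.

+0.577350

√[7·0!4!2!/7! · 4!0!1!1!5!1!] = √(192)
  +(−1)^0/∏(0,0,0,1,4,1)! = 1/24  (running 1/24)
⟨..|..⟩ = √(192)·(1/24) = +0.577350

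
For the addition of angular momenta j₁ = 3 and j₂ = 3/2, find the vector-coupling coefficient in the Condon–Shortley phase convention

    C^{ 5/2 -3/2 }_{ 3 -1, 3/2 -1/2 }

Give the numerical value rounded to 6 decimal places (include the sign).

√[6·2!4!1!/8! · 2!4!1!2!1!4!] = √(576/35)
  +(−1)^0/∏(0,2,4,1,0,0)! = 1/48  (running 1/48)
  +(−1)^1/∏(1,1,3,0,1,1)! = -1/6  (running -7/48)
⟨..|..⟩ = √(576/35)·(-7/48) = -0.591608

-0.591608  (= −√(7/20))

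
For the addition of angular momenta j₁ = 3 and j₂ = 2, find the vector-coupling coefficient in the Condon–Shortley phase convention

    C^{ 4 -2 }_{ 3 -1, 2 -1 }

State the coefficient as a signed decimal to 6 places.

+0.188982

j₁+j₂−J=1  J+j₁−j₂=5  J−j₁+j₂=3  j₁+j₂+J+1=10
(j₁±m₁, j₂±m₂, J±M) = (2,4,1,3,2,6)
P² = 5184/7
sum k=0..1:
  [0] +1/48 = 1/48
  [1] −1/72 = -1/72
S = 1/144
C² = P²·S² = 1/28 ; C = +0.188982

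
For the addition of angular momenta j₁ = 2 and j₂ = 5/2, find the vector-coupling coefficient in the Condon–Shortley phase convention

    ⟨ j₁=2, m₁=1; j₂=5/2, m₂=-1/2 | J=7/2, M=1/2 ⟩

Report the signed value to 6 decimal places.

triangle: 1!×3!×4!/9! = 144/362880
(j±m)!: 3!×1!×2!×3!×4!×3! = 10368
prefactor² = (2J+1)×Δ×N² = 1152/35
  k=0: +1/(0!×1!×1!×2!×2!×2!) = 1/8
  k=1: −1/(1!×0!×0!×1!×3!×3!) = -1/36
Σ = 7/72  ⇒  CG² = 1152/35×7/72² = 14/45
CG = +√(14/45) = +0.557773

+√(14/45) ≈ +0.557773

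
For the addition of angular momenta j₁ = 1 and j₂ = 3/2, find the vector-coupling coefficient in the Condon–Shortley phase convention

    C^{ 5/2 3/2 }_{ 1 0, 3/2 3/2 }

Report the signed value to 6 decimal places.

+0.632456

triangle: 0!·2!·3!/6! = 12/720
(j±m)!: 1!·1!·3!·0!·4!·1! = 144
prefactor² = (2J+1)·Δ·N² = 72/5
  k=0: +1/(0!·0!·1!·3!·1!·0!) = 1/6
Σ = 1/6  ⇒  CG² = 72/5·1/6² = 2/5
CG = +√(2/5) = +0.632456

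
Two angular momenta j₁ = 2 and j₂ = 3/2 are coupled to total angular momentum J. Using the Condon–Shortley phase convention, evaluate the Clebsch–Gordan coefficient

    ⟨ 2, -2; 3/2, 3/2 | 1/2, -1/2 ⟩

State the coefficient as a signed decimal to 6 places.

√[2·3!1!0!/5! · 0!4!3!0!0!1!] = √(72/5)
  +(−1)^3/∏(3,0,1,0,0,0)! = -1/6  (running -1/6)
⟨..|..⟩ = √(72/5)·(-1/6) = -0.632456

−√(2/5) ≈ -0.632456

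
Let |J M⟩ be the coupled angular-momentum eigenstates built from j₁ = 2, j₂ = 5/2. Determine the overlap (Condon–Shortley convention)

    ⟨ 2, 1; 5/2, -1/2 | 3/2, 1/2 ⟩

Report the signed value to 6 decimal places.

√[4·3!1!2!/7! · 3!1!2!3!2!1!] = √(48/35)
  +(−1)^0/∏(0,3,1,2,0,0)! = 1/12  (running 1/12)
  +(−1)^1/∏(1,2,0,1,1,1)! = -1/2  (running -5/12)
⟨..|..⟩ = √(48/35)·(-5/12) = -0.487950

-0.487950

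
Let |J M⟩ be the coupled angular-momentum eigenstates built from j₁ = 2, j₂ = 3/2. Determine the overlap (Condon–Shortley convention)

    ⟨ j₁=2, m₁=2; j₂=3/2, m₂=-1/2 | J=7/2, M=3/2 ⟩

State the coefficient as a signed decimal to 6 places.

triangle: 0!×4!×3!/8! = 144/40320
(j±m)!: 4!×0!×1!×2!×5!×2! = 11520
prefactor² = (2J+1)×Δ×N² = 2304/7
  k=0: +1/(0!×0!×0!×1!×4!×2!) = 1/48
Σ = 1/48  ⇒  CG² = 2304/7×1/48² = 1/7
CG = +√(1/7) = +0.377964

+√(1/7) = +0.377964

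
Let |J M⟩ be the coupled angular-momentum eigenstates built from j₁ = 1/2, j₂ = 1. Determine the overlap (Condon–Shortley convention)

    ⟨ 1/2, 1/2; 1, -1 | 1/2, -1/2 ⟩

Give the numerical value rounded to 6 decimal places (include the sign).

j₁+j₂−J=1  J+j₁−j₂=0  J−j₁+j₂=1  j₁+j₂+J+1=3
(j₁±m₁, j₂±m₂, J±M) = (1,0,0,2,0,1)
P² = 2/3
sum k=0..0:
  [0] +1/1 = 1
S = 1
C² = P²·S² = 2/3 ; C = +0.816497

+0.816497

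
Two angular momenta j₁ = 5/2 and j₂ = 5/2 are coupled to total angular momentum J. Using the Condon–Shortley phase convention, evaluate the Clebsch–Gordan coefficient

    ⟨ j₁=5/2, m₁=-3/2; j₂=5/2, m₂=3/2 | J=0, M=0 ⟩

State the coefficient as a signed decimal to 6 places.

triangle: 5!×0!×0!/6! = 120/720
(j±m)!: 1!×4!×4!×1!×0!×0! = 576
prefactor² = (2J+1)×Δ×N² = 96
  k=4: +1/(4!×1!×0!×0!×0!×0!) = 1/24
Σ = 1/24  ⇒  CG² = 96×1/24² = 1/6
CG = +√(1/6) = +0.408248

+0.408248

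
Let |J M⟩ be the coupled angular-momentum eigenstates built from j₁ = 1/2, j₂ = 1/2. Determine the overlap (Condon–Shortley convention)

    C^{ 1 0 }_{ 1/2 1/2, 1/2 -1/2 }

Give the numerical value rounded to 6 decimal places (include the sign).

j₁+j₂−J=0  J+j₁−j₂=1  J−j₁+j₂=1  j₁+j₂+J+1=3
(j₁±m₁, j₂±m₂, J±M) = (1,0,0,1,1,1)
P² = 1/2
sum k=0..0:
  [0] +1/1 = 1
S = 1
C² = P²·S² = 1/2 ; C = +0.707107

+0.707107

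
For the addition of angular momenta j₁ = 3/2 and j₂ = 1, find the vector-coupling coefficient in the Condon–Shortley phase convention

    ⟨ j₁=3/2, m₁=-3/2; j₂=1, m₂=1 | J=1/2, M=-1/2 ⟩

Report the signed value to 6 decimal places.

+0.707107  (= +√(1/2))

triangle: 2!·1!·0!/4! = 2/24
(j±m)!: 0!·3!·2!·0!·0!·1! = 12
prefactor² = (2J+1)·Δ·N² = 2
  k=2: +1/(2!·0!·1!·0!·0!·0!) = 1/2
Σ = 1/2  ⇒  CG² = 2·1/2² = 1/2
CG = +√(1/2) = +0.707107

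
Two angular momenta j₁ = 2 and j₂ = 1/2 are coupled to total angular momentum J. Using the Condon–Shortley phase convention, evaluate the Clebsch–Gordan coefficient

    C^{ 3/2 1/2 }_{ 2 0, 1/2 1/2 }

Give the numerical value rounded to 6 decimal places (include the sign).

triangle: 1!*3!*0!/5! = 6/120
(j±m)!: 2!*2!*1!*0!*2!*1! = 8
prefactor² = (2J+1)*Δ*N² = 8/5
  k=1: −1/(1!*0!*1!*0!*2!*0!) = -1/2
Σ = -1/2  ⇒  CG² = 8/5*(-1/2)² = 2/5
CG = −√(2/5) = -0.632456

-0.632456  (= −√(2/5))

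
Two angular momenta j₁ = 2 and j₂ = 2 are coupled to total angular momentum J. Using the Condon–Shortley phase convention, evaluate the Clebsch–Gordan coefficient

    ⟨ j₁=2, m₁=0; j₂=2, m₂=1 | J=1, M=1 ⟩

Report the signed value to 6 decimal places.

+√(3/10) = +0.547723

√[3·3!1!1!/6! · 2!2!3!1!2!0!] = √(6/5)
  +(−1)^2/∏(2,1,0,1,1,0)! = 1/2  (running 1/2)
⟨..|..⟩ = √(6/5)·(1/2) = +0.547723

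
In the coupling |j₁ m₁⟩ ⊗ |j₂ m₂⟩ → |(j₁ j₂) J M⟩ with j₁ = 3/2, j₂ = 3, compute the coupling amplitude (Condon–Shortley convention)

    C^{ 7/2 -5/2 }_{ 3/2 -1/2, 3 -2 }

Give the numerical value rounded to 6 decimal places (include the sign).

√[8·1!2!5!/9! · 1!2!1!5!1!6!] = √(6400/7)
  +(−1)^0/∏(0,1,2,1,0,4)! = 1/48  (running 1/48)
  +(−1)^1/∏(1,0,1,0,1,5)! = -1/120  (running 1/80)
⟨..|..⟩ = √(6400/7)·(1/80) = +0.377964

+√(1/7) ≈ +0.377964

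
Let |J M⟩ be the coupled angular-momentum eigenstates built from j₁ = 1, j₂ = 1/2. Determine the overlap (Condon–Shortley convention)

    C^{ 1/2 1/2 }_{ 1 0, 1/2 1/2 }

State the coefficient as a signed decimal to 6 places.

−√(1/3) = -0.577350

triangle: 1!×1!×0!/3! = 1/6
(j±m)!: 1!×1!×1!×0!×1!×0! = 1
prefactor² = (2J+1)×Δ×N² = 1/3
  k=1: −1/(1!×0!×0!×0!×1!×0!) = -1
Σ = -1  ⇒  CG² = 1/3×(-1)² = 1/3
CG = −√(1/3) = -0.577350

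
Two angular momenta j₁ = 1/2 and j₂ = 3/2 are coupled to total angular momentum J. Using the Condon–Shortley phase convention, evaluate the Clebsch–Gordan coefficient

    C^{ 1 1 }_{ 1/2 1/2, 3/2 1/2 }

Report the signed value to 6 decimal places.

√[3·1!0!2!/4! · 1!0!2!1!2!0!] = √(1)
  +(−1)^0/∏(0,1,0,2,0,0)! = 1/2  (running 1/2)
⟨..|..⟩ = √(1)·(1/2) = +0.500000

+0.500000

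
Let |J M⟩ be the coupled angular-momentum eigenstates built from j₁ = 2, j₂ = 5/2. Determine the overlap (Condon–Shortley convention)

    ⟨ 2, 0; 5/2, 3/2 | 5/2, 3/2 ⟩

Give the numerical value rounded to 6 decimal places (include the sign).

triangle: 2!×2!×3!/8! = 24/40320
(j±m)!: 2!×2!×4!×1!×4!×1! = 2304
prefactor² = (2J+1)×Δ×N² = 288/35
  k=1: −1/(1!×1!×1!×3!×1!×0!) = -1/6
  k=2: +1/(2!×0!×0!×2!×2!×1!) = 1/8
Σ = -1/24  ⇒  CG² = 288/35×(-1/24)² = 1/70
CG = −√(1/70) = -0.119523

-0.119523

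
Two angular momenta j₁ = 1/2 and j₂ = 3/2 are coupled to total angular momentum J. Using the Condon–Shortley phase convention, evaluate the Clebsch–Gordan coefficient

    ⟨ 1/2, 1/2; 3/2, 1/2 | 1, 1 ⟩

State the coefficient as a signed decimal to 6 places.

+0.500000  (= +√(1/4))

√[3·1!0!2!/4! · 1!0!2!1!2!0!] = √(1)
  +(−1)^0/∏(0,1,0,2,0,0)! = 1/2  (running 1/2)
⟨..|..⟩ = √(1)·(1/2) = +0.500000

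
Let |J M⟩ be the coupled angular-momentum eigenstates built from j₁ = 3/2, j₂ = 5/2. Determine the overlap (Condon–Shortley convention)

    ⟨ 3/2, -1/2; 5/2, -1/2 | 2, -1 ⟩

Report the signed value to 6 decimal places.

−√(25/84) ≈ -0.545545

triangle: 2!×1!×3!/7! = 12/5040
(j±m)!: 1!×2!×2!×3!×1!×3! = 144
prefactor² = (2J+1)×Δ×N² = 12/7
  k=1: −1/(1!×1!×1!×1!×0!×2!) = -1/2
  k=2: +1/(2!×0!×0!×0!×1!×3!) = 1/12
Σ = -5/12  ⇒  CG² = 12/7×(-5/12)² = 25/84
CG = −√(25/84) = -0.545545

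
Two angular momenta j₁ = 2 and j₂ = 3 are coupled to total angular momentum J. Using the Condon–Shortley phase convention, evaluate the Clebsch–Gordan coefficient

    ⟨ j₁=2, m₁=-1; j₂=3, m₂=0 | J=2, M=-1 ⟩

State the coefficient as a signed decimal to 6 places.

+√(2/7) ≈ +0.534522

j₁+j₂−J=3  J+j₁−j₂=1  J−j₁+j₂=3  j₁+j₂+J+1=8
(j₁±m₁, j₂±m₂, J±M) = (1,3,3,3,1,3)
P² = 81/14
sum k=2..3:
  [2] +1/4 = 1/4
  [3] −1/36 = -1/36
S = 2/9
C² = P²·S² = 2/7 ; C = +0.534522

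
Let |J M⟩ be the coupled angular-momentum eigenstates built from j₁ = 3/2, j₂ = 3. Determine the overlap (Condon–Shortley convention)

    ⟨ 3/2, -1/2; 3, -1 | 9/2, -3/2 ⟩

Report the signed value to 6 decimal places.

+√(15/28) = +0.731925

√[10·0!3!6!/10! · 1!2!2!4!3!6!] = √(34560/7)
  +(−1)^0/∏(0,0,2,2,1,4)! = 1/96  (running 1/96)
⟨..|..⟩ = √(34560/7)·(1/96) = +0.731925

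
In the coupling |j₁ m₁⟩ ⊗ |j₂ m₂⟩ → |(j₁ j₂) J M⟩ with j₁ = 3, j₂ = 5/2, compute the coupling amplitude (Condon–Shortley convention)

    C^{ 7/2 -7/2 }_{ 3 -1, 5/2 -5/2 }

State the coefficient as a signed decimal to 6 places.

+√(2/9) = +0.471405

√[8·2!4!3!/10! · 2!4!0!5!0!7!] = √(18432)
  +(−1)^0/∏(0,2,4,0,0,3)! = 1/288  (running 1/288)
⟨..|..⟩ = √(18432)·(1/288) = +0.471405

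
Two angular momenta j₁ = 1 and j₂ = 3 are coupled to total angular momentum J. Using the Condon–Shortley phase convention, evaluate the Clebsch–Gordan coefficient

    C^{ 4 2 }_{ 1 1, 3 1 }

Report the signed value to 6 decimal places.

+0.731925

triangle: 0!*2!*6!/9! = 1440/362880
(j±m)!: 2!*0!*4!*2!*6!*2! = 138240
prefactor² = (2J+1)*Δ*N² = 34560/7
  k=0: +1/(0!*0!*0!*4!*2!*2!) = 1/96
Σ = 1/96  ⇒  CG² = 34560/7*1/96² = 15/28
CG = +√(15/28) = +0.731925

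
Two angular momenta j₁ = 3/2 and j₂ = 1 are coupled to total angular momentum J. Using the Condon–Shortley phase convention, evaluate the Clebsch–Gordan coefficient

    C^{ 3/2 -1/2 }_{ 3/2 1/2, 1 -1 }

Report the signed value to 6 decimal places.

+0.730297

√[4·1!2!1!/5! · 2!1!0!2!1!2!] = √(8/15)
  +(−1)^0/∏(0,1,1,0,1,1)! = 1  (running 1)
⟨..|..⟩ = √(8/15)·(1) = +0.730297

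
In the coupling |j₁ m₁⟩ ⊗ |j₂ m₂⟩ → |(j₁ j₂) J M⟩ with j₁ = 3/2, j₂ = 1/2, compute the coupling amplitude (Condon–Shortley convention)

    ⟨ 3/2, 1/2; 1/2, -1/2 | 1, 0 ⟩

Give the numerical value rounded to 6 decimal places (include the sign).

+0.707107  (= +√(1/2))

√[3·1!2!0!/4! · 2!1!0!1!1!1!] = √(1/2)
  +(−1)^0/∏(0,1,1,0,1,0)! = 1  (running 1)
⟨..|..⟩ = √(1/2)·(1) = +0.707107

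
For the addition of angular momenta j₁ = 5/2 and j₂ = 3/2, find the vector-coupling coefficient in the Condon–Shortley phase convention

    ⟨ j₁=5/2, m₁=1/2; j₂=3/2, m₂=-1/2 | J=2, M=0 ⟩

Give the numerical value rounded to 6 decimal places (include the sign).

-0.267261

triangle: 2!·3!·1!/7! = 12/5040
(j±m)!: 3!·2!·1!·2!·2!·2! = 96
prefactor² = (2J+1)·Δ·N² = 8/7
  k=0: +1/(0!·2!·2!·1!·1!·0!) = 1/4
  k=1: −1/(1!·1!·1!·0!·2!·1!) = -1/2
Σ = -1/4  ⇒  CG² = 8/7·(-1/4)² = 1/14
CG = −√(1/14) = -0.267261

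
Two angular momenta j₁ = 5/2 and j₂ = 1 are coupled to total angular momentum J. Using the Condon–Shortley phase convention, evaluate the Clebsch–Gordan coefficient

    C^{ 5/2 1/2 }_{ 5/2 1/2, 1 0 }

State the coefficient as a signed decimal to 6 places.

j₁+j₂−J=1  J+j₁−j₂=4  J−j₁+j₂=1  j₁+j₂+J+1=7
(j₁±m₁, j₂±m₂, J±M) = (3,2,1,1,3,2)
P² = 144/35
sum k=0..1:
  [0] +1/4 = 1/4
  [1] −1/6 = -1/6
S = 1/12
C² = P²·S² = 1/35 ; C = +0.169031

+√(1/35) ≈ +0.169031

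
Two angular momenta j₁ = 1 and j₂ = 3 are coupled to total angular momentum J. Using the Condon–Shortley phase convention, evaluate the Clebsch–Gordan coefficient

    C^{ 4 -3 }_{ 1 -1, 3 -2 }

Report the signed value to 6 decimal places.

j₁+j₂−J=0  J+j₁−j₂=2  J−j₁+j₂=6  j₁+j₂+J+1=9
(j₁±m₁, j₂±m₂, J±M) = (0,2,1,5,1,7)
P² = 43200
sum k=0..0:
  [0] +1/240 = 1/240
S = 1/240
C² = P²·S² = 3/4 ; C = +0.866025

+√(3/4) ≈ +0.866025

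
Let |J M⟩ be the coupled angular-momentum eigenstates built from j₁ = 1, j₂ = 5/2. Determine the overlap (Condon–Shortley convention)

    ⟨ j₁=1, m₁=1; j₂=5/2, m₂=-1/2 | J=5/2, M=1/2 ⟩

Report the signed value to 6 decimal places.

+√(18/35) ≈ +0.717137

triangle: 1!×1!×4!/7! = 24/5040
(j±m)!: 2!×0!×2!×3!×3!×2! = 288
prefactor² = (2J+1)×Δ×N² = 288/35
  k=0: +1/(0!×1!×0!×2!×1!×2!) = 1/4
Σ = 1/4  ⇒  CG² = 288/35×1/4² = 18/35
CG = +√(18/35) = +0.717137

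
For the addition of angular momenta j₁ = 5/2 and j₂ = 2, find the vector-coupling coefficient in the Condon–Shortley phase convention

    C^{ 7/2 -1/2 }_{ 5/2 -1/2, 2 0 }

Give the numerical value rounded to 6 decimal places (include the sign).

j₁+j₂−J=1  J+j₁−j₂=4  J−j₁+j₂=3  j₁+j₂+J+1=9
(j₁±m₁, j₂±m₂, J±M) = (2,3,2,2,3,4)
P² = 768/35
sum k=0..1:
  [0] +1/12 = 1/12
  [1] −1/8 = -1/8
S = -1/24
C² = P²·S² = 4/105 ; C = -0.195180

-0.195180  (= −√(4/105))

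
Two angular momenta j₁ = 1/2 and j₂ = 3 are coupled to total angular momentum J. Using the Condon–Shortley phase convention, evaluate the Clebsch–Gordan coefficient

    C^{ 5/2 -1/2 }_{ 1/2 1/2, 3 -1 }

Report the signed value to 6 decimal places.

j₁+j₂−J=1  J+j₁−j₂=0  J−j₁+j₂=5  j₁+j₂+J+1=7
(j₁±m₁, j₂±m₂, J±M) = (1,0,2,4,2,3)
P² = 576/7
sum k=0..0:
  [0] +1/12 = 1/12
S = 1/12
C² = P²·S² = 4/7 ; C = +0.755929

+√(4/7) ≈ +0.755929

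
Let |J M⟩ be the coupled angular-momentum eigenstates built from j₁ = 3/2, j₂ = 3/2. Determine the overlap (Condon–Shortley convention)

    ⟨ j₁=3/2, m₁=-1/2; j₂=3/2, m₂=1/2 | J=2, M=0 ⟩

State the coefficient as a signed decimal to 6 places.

triangle: 1!×2!×2!/6! = 4/720
(j±m)!: 1!×2!×2!×1!×2!×2! = 16
prefactor² = (2J+1)×Δ×N² = 4/9
  k=0: +1/(0!×1!×2!×2!×0!×0!) = 1/4
  k=1: −1/(1!×0!×1!×1!×1!×1!) = -1
Σ = -3/4  ⇒  CG² = 4/9×(-3/4)² = 1/4
CG = −√(1/4) = -0.500000

−√(1/4) ≈ -0.500000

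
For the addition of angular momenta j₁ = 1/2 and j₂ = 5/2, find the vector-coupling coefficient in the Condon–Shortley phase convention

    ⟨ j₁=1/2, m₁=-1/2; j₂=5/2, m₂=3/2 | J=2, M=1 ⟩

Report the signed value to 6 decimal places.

−√(2/3) ≈ -0.816497

triangle: 1!×0!×4!/6! = 24/720
(j±m)!: 0!×1!×4!×1!×3!×1! = 144
prefactor² = (2J+1)×Δ×N² = 24
  k=1: −1/(1!×0!×0!×3!×0!×1!) = -1/6
Σ = -1/6  ⇒  CG² = 24×(-1/6)² = 2/3
CG = −√(2/3) = -0.816497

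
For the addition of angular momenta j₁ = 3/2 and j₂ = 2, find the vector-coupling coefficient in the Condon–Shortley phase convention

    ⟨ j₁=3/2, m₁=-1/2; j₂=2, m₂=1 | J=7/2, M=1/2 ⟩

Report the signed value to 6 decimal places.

√[8·0!3!4!/8! · 1!2!3!1!4!3!] = √(1728/35)
  +(−1)^0/∏(0,0,2,3,1,1)! = 1/12  (running 1/12)
⟨..|..⟩ = √(1728/35)·(1/12) = +0.585540

+√(12/35) ≈ +0.585540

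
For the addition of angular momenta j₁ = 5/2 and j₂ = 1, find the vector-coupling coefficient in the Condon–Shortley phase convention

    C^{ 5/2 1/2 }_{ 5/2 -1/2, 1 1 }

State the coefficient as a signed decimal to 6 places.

−√(18/35) = -0.717137

j₁+j₂−J=1  J+j₁−j₂=4  J−j₁+j₂=1  j₁+j₂+J+1=7
(j₁±m₁, j₂±m₂, J±M) = (2,3,2,0,3,2)
P² = 288/35
sum k=1..1:
  [1] −1/4 = -1/4
S = -1/4
C² = P²·S² = 18/35 ; C = -0.717137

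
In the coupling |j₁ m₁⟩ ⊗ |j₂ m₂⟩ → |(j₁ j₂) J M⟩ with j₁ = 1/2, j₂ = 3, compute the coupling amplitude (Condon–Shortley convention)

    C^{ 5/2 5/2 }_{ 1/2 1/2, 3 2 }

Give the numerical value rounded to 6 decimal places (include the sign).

√[6·1!0!5!/7! · 1!0!5!1!5!0!] = √(14400/7)
  +(−1)^0/∏(0,1,0,5,0,0)! = 1/120  (running 1/120)
⟨..|..⟩ = √(14400/7)·(1/120) = +0.377964

+√(1/7) ≈ +0.377964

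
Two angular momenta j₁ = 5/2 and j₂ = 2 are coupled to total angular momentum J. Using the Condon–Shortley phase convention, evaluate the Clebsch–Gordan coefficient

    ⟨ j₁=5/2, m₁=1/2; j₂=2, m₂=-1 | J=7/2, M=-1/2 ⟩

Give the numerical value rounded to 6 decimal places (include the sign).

triangle: 1!×4!×3!/9! = 144/362880
(j±m)!: 3!×2!×1!×3!×3!×4! = 10368
prefactor² = (2J+1)×Δ×N² = 1152/35
  k=0: +1/(0!×1!×2!×1!×2!×2!) = 1/8
  k=1: −1/(1!×0!×1!×0!×3!×3!) = -1/36
Σ = 7/72  ⇒  CG² = 1152/35×7/72² = 14/45
CG = +√(14/45) = +0.557773

+√(14/45) ≈ +0.557773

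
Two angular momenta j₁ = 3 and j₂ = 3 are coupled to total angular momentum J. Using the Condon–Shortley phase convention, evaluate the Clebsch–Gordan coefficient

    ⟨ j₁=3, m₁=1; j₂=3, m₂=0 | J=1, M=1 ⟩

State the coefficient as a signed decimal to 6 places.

+√(3/14) ≈ +0.462910

√[3·5!1!1!/8! · 4!2!3!3!2!0!] = √(216/7)
  +(−1)^2/∏(2,3,0,1,1,0)! = 1/12  (running 1/12)
⟨..|..⟩ = √(216/7)·(1/12) = +0.462910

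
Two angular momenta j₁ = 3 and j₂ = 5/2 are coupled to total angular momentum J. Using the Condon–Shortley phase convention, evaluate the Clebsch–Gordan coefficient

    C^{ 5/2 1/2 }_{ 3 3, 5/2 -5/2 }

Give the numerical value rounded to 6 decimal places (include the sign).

√[6·3!3!2!/9! · 6!0!0!5!3!2!] = √(8640/7)
  +(−1)^0/∏(0,3,0,0,3,2)! = 1/72  (running 1/72)
⟨..|..⟩ = √(8640/7)·(1/72) = +0.487950

+0.487950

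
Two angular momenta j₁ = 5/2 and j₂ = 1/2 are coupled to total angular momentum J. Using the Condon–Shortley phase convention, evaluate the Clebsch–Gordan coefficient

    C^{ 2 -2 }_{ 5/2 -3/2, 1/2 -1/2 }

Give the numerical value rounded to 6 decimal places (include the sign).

triangle: 1!*4!*0!/6! = 24/720
(j±m)!: 1!*4!*0!*1!*0!*4! = 576
prefactor² = (2J+1)*Δ*N² = 96
  k=0: +1/(0!*1!*4!*0!*0!*0!) = 1/24
Σ = 1/24  ⇒  CG² = 96*1/24² = 1/6
CG = +√(1/6) = +0.408248

+√(1/6) = +0.408248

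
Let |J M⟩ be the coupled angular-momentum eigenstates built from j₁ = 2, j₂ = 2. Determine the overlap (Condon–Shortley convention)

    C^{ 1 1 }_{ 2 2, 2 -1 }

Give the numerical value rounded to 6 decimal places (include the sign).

√[3·3!1!1!/6! · 4!0!1!3!2!0!] = √(36/5)
  +(−1)^0/∏(0,3,0,1,1,0)! = 1/6  (running 1/6)
⟨..|..⟩ = √(36/5)·(1/6) = +0.447214

+√(1/5) = +0.447214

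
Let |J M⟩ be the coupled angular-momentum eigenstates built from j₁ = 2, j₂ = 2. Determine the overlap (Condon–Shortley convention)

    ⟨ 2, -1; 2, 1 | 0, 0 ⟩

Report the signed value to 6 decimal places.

√[1·4!0!0!/5! · 1!3!3!1!0!0!] = √(36/5)
  +(−1)^3/∏(3,1,0,0,0,0)! = -1/6  (running -1/6)
⟨..|..⟩ = √(36/5)·(-1/6) = -0.447214

-0.447214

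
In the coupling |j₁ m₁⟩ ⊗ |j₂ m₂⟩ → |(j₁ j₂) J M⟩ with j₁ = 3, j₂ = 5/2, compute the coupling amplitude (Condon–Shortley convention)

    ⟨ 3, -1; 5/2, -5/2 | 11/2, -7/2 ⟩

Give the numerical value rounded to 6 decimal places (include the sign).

j₁+j₂−J=0  J+j₁−j₂=6  J−j₁+j₂=5  j₁+j₂+J+1=12
(j₁±m₁, j₂±m₂, J±M) = (2,4,0,5,2,9)
P² = 99532800/11
sum k=0..0:
  [0] +1/5760 = 1/5760
S = 1/5760
C² = P²·S² = 3/11 ; C = +0.522233

+√(3/11) ≈ +0.522233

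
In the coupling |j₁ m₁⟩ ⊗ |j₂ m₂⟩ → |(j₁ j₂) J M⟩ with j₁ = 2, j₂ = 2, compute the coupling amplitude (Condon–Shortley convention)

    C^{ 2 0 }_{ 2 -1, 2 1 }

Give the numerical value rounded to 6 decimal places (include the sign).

triangle: 2!*2!*2!/7! = 8/5040
(j±m)!: 1!*3!*3!*1!*2!*2! = 144
prefactor² = (2J+1)*Δ*N² = 8/7
  k=1: −1/(1!*1!*2!*2!*0!*0!) = -1/4
  k=2: +1/(2!*0!*1!*1!*1!*1!) = 1/2
Σ = 1/4  ⇒  CG² = 8/7*1/4² = 1/14
CG = +√(1/14) = +0.267261

+√(1/14) ≈ +0.267261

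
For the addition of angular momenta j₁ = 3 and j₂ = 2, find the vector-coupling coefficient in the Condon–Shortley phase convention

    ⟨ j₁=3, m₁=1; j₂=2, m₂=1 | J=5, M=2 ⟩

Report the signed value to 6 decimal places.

+0.707107

j₁+j₂−J=0  J+j₁−j₂=6  J−j₁+j₂=4  j₁+j₂+J+1=11
(j₁±m₁, j₂±m₂, J±M) = (4,2,3,1,7,3)
P² = 41472
sum k=0..0:
  [0] +1/288 = 1/288
S = 1/288
C² = P²·S² = 1/2 ; C = +0.707107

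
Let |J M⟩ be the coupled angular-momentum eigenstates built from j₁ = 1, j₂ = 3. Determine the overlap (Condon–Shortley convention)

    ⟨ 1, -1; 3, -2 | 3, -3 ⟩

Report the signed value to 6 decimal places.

triangle: 1!×1!×5!/8! = 120/40320
(j±m)!: 0!×2!×1!×5!×0!×6! = 172800
prefactor² = (2J+1)×Δ×N² = 3600
  k=1: −1/(1!×0!×1!×0!×0!×5!) = -1/120
Σ = -1/120  ⇒  CG² = 3600×(-1/120)² = 1/4
CG = −√(1/4) = -0.500000

-0.500000  (= −√(1/4))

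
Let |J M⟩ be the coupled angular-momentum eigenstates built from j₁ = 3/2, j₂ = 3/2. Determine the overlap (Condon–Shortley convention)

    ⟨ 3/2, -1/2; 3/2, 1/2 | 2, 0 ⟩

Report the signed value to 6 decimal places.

-0.500000  (= −√(1/4))

j₁+j₂−J=1  J+j₁−j₂=2  J−j₁+j₂=2  j₁+j₂+J+1=6
(j₁±m₁, j₂±m₂, J±M) = (1,2,2,1,2,2)
P² = 4/9
sum k=0..1:
  [0] +1/4 = 1/4
  [1] −1/1 = -1
S = -3/4
C² = P²·S² = 1/4 ; C = -0.500000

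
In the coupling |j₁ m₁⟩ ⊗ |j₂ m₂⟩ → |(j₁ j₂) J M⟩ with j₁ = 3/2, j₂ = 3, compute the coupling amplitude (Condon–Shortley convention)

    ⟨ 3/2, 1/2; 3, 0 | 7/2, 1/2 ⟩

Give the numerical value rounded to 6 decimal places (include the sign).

+0.308607  (= +√(2/21))

triangle: 1!*2!*5!/9! = 240/362880
(j±m)!: 2!*1!*3!*3!*4!*3! = 10368
prefactor² = (2J+1)*Δ*N² = 384/7
  k=0: +1/(0!*1!*1!*3!*1!*2!) = 1/12
  k=1: −1/(1!*0!*0!*2!*2!*3!) = -1/24
Σ = 1/24  ⇒  CG² = 384/7*1/24² = 2/21
CG = +√(2/21) = +0.308607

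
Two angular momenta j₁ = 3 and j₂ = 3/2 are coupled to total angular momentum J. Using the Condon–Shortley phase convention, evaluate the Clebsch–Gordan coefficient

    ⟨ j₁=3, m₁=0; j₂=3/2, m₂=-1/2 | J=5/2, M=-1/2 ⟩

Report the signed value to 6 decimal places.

triangle: 2!×4!×1!/8! = 48/40320
(j±m)!: 3!×3!×1!×2!×2!×3! = 864
prefactor² = (2J+1)×Δ×N² = 216/35
  k=0: +1/(0!×2!×3!×1!×1!×0!) = 1/12
  k=1: −1/(1!×1!×2!×0!×2!×1!) = -1/4
Σ = -1/6  ⇒  CG² = 216/35×(-1/6)² = 6/35
CG = −√(6/35) = -0.414039

-0.414039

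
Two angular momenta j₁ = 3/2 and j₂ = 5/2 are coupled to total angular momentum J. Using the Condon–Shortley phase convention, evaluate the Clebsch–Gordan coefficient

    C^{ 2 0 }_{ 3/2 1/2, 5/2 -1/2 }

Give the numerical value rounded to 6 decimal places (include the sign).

√[5·2!1!3!/7! · 2!1!2!3!2!2!] = √(8/7)
  +(−1)^0/∏(0,2,1,2,0,1)! = 1/4  (running 1/4)
  +(−1)^1/∏(1,1,0,1,1,2)! = -1/2  (running -1/4)
⟨..|..⟩ = √(8/7)·(-1/4) = -0.267261

-0.267261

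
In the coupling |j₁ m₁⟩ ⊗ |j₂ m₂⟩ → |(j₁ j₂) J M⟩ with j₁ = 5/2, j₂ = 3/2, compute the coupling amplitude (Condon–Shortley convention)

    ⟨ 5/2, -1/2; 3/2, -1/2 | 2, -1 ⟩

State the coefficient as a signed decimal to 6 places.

-0.545545

triangle: 2!·3!·1!/7! = 12/5040
(j±m)!: 2!·3!·1!·2!·1!·3! = 144
prefactor² = (2J+1)·Δ·N² = 12/7
  k=0: +1/(0!·2!·3!·1!·0!·0!) = 1/12
  k=1: −1/(1!·1!·2!·0!·1!·1!) = -1/2
Σ = -5/12  ⇒  CG² = 12/7·(-5/12)² = 25/84
CG = −√(25/84) = -0.545545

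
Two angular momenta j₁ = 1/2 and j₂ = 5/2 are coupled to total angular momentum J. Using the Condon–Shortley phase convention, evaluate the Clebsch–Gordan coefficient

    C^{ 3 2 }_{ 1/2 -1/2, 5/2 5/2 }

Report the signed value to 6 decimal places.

√[7·0!1!5!/7! · 0!1!5!0!5!1!] = √(2400)
  +(−1)^0/∏(0,0,1,5,0,0)! = 1/120  (running 1/120)
⟨..|..⟩ = √(2400)·(1/120) = +0.408248

+0.408248  (= +√(1/6))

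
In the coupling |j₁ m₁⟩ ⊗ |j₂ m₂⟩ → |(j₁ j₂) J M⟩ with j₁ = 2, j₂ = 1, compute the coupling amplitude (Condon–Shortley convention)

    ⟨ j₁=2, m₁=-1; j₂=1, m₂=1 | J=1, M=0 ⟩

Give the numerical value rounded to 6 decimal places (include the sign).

triangle: 2!×2!×0!/5! = 4/120
(j±m)!: 1!×3!×2!×0!×1!×1! = 12
prefactor² = (2J+1)×Δ×N² = 6/5
  k=2: +1/(2!×0!×1!×0!×1!×0!) = 1/2
Σ = 1/2  ⇒  CG² = 6/5×1/2² = 3/10
CG = +√(3/10) = +0.547723

+0.547723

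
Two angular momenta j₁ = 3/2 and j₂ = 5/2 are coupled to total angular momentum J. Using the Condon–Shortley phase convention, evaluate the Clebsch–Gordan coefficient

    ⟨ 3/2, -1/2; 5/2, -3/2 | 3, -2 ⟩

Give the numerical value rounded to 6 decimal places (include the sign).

+0.288675  (= +√(1/12))

triangle: 1!×2!×4!/8! = 48/40320
(j±m)!: 1!×2!×1!×4!×1!×5! = 5760
prefactor² = (2J+1)×Δ×N² = 48
  k=0: +1/(0!×1!×2!×1!×0!×3!) = 1/12
  k=1: −1/(1!×0!×1!×0!×1!×4!) = -1/24
Σ = 1/24  ⇒  CG² = 48×1/24² = 1/12
CG = +√(1/12) = +0.288675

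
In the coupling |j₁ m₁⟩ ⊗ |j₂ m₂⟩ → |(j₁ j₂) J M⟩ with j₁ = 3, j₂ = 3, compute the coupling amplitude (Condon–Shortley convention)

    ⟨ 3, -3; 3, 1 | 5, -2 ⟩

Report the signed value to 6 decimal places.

√[11·1!5!5!/12! · 0!6!4!2!3!7!] = √(345600)
  +(−1)^1/∏(1,0,5,3,0,2)! = -1/1440  (running -1/1440)
⟨..|..⟩ = √(345600)·(-1/1440) = -0.408248

-0.408248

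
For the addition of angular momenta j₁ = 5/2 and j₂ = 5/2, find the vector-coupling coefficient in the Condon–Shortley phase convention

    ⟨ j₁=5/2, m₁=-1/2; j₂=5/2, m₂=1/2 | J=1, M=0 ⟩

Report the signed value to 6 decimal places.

triangle: 4!*1!*1!/7! = 24/5040
(j±m)!: 2!*3!*3!*2!*1!*1! = 144
prefactor² = (2J+1)*Δ*N² = 72/35
  k=2: +1/(2!*2!*1!*1!*0!*0!) = 1/4
  k=3: −1/(3!*1!*0!*0!*1!*1!) = -1/6
Σ = 1/12  ⇒  CG² = 72/35*1/12² = 1/70
CG = +√(1/70) = +0.119523

+0.119523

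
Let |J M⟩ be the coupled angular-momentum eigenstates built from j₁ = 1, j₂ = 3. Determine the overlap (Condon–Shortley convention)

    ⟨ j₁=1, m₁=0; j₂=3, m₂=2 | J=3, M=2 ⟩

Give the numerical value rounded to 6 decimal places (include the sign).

j₁+j₂−J=1  J+j₁−j₂=1  J−j₁+j₂=5  j₁+j₂+J+1=8
(j₁±m₁, j₂±m₂, J±M) = (1,1,5,1,5,1)
P² = 300
sum k=0..1:
  [0] +1/120 = 1/120
  [1] −1/24 = -1/24
S = -1/30
C² = P²·S² = 1/3 ; C = -0.577350

−√(1/3) ≈ -0.577350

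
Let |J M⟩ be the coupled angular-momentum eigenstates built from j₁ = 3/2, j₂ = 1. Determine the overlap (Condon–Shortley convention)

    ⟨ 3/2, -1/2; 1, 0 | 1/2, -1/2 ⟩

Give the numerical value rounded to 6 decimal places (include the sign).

j₁+j₂−J=2  J+j₁−j₂=1  J−j₁+j₂=0  j₁+j₂+J+1=4
(j₁±m₁, j₂±m₂, J±M) = (1,2,1,1,0,1)
P² = 1/3
sum k=1..1:
  [1] −1/1 = -1
S = -1
C² = P²·S² = 1/3 ; C = -0.577350

-0.577350  (= −√(1/3))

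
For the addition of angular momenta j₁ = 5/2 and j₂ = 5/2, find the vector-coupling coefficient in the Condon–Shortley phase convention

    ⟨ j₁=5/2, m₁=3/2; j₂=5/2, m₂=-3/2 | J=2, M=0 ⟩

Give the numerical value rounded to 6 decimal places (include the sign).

+√(1/84) ≈ +0.109109

j₁+j₂−J=3  J+j₁−j₂=2  J−j₁+j₂=2  j₁+j₂+J+1=8
(j₁±m₁, j₂±m₂, J±M) = (4,1,1,4,2,2)
P² = 48/7
sum k=0..1:
  [0] +1/6 = 1/6
  [1] −1/8 = -1/8
S = 1/24
C² = P²·S² = 1/84 ; C = +0.109109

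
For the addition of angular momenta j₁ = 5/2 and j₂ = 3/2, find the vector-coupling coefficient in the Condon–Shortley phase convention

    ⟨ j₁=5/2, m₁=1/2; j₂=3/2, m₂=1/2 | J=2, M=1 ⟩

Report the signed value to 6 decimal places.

j₁+j₂−J=2  J+j₁−j₂=3  J−j₁+j₂=1  j₁+j₂+J+1=7
(j₁±m₁, j₂±m₂, J±M) = (3,2,2,1,3,1)
P² = 12/7
sum k=1..2:
  [1] −1/2 = -1/2
  [2] +1/12 = 1/12
S = -5/12
C² = P²·S² = 25/84 ; C = -0.545545

−√(25/84) ≈ -0.545545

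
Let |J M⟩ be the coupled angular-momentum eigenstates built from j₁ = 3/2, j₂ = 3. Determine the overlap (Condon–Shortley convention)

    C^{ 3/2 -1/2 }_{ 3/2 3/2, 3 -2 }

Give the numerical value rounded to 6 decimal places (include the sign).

+√(2/7) ≈ +0.534522

triangle: 3!×0!×3!/7! = 36/5040
(j±m)!: 3!×0!×1!×5!×1!×2! = 1440
prefactor² = (2J+1)×Δ×N² = 288/7
  k=0: +1/(0!×3!×0!×1!×0!×2!) = 1/12
Σ = 1/12  ⇒  CG² = 288/7×1/12² = 2/7
CG = +√(2/7) = +0.534522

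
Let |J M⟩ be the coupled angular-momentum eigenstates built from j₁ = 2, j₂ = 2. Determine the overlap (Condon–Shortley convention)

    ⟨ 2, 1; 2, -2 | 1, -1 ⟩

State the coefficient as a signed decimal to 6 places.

√[3·3!1!1!/6! · 3!1!0!4!0!2!] = √(36/5)
  +(−1)^0/∏(0,3,1,0,0,1)! = 1/6  (running 1/6)
⟨..|..⟩ = √(36/5)·(1/6) = +0.447214

+√(1/5) ≈ +0.447214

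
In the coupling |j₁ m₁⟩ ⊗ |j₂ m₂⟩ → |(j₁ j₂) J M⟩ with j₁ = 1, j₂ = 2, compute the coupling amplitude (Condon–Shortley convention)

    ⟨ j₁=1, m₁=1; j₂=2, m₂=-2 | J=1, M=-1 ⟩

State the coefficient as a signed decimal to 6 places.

√[3·2!0!2!/5! · 2!0!0!4!0!2!] = √(48/5)
  +(−1)^0/∏(0,2,0,0,0,2)! = 1/4  (running 1/4)
⟨..|..⟩ = √(48/5)·(1/4) = +0.774597

+0.774597  (= +√(3/5))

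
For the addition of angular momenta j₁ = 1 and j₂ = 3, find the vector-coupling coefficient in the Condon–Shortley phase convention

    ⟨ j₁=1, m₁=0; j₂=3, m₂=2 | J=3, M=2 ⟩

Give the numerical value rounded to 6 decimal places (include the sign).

-0.577350  (= −√(1/3))

triangle: 1!×1!×5!/8! = 120/40320
(j±m)!: 1!×1!×5!×1!×5!×1! = 14400
prefactor² = (2J+1)×Δ×N² = 300
  k=0: +1/(0!×1!×1!×5!×0!×0!) = 1/120
  k=1: −1/(1!×0!×0!×4!×1!×1!) = -1/24
Σ = -1/30  ⇒  CG² = 300×(-1/30)² = 1/3
CG = −√(1/3) = -0.577350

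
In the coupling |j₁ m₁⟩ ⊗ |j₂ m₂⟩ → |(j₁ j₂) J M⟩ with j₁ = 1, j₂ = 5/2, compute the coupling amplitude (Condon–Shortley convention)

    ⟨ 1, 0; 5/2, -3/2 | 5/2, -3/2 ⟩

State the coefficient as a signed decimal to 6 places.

j₁+j₂−J=1  J+j₁−j₂=1  J−j₁+j₂=4  j₁+j₂+J+1=7
(j₁±m₁, j₂±m₂, J±M) = (1,1,1,4,1,4)
P² = 576/35
sum k=0..1:
  [0] +1/6 = 1/6
  [1] −1/24 = -1/24
S = 1/8
C² = P²·S² = 9/35 ; C = +0.507093

+0.507093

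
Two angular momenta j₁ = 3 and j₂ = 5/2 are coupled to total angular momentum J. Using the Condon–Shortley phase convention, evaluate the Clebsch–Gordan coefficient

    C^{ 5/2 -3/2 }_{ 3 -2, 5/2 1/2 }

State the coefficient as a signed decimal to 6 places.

j₁+j₂−J=3  J+j₁−j₂=3  J−j₁+j₂=2  j₁+j₂+J+1=9
(j₁±m₁, j₂±m₂, J±M) = (1,5,3,2,1,4)
P² = 288/7
sum k=2..3:
  [2] +1/12 = 1/12
  [3] −1/24 = -1/24
S = 1/24
C² = P²·S² = 1/14 ; C = +0.267261

+√(1/14) ≈ +0.267261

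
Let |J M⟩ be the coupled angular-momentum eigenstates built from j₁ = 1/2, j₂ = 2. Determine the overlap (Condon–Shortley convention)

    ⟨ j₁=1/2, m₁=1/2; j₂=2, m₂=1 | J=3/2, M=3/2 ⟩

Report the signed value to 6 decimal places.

+√(1/5) = +0.447214

j₁+j₂−J=1  J+j₁−j₂=0  J−j₁+j₂=3  j₁+j₂+J+1=5
(j₁±m₁, j₂±m₂, J±M) = (1,0,3,1,3,0)
P² = 36/5
sum k=0..0:
  [0] +1/6 = 1/6
S = 1/6
C² = P²·S² = 1/5 ; C = +0.447214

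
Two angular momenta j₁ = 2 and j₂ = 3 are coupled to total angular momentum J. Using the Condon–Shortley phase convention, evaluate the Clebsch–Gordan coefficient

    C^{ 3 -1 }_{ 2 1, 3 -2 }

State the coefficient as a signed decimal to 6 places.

+√(1/4) = +0.500000

triangle: 2!×2!×4!/9! = 96/362880
(j±m)!: 3!×1!×1!×5!×2!×4! = 34560
prefactor² = (2J+1)×Δ×N² = 64
  k=0: +1/(0!×2!×1!×1!×1!×3!) = 1/12
  k=1: −1/(1!×1!×0!×0!×2!×4!) = -1/48
Σ = 1/16  ⇒  CG² = 64×1/16² = 1/4
CG = +√(1/4) = +0.500000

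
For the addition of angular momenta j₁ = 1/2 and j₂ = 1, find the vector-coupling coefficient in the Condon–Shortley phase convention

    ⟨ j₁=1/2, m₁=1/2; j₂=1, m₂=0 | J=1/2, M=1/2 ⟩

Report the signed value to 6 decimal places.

triangle: 1!×0!×1!/3! = 1/6
(j±m)!: 1!×0!×1!×1!×1!×0! = 1
prefactor² = (2J+1)×Δ×N² = 1/3
  k=0: +1/(0!×1!×0!×1!×0!×0!) = 1
Σ = 1  ⇒  CG² = 1/3×1² = 1/3
CG = +√(1/3) = +0.577350

+0.577350  (= +√(1/3))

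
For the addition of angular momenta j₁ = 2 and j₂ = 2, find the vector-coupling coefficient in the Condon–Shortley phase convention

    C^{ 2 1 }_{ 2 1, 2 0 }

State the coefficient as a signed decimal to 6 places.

-0.267261  (= −√(1/14))

triangle: 2!·2!·2!/7! = 8/5040
(j±m)!: 3!·1!·2!·2!·3!·1! = 144
prefactor² = (2J+1)·Δ·N² = 8/7
  k=0: +1/(0!·2!·1!·2!·1!·0!) = 1/4
  k=1: −1/(1!·1!·0!·1!·2!·1!) = -1/2
Σ = -1/4  ⇒  CG² = 8/7·(-1/4)² = 1/14
CG = −√(1/14) = -0.267261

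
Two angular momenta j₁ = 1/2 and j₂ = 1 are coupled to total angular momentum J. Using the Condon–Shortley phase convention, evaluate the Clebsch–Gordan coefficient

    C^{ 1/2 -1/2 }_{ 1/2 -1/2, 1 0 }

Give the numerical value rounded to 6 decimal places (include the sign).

-0.577350

triangle: 1!×0!×1!/3! = 1/6
(j±m)!: 0!×1!×1!×1!×0!×1! = 1
prefactor² = (2J+1)×Δ×N² = 1/3
  k=1: −1/(1!×0!×0!×0!×0!×1!) = -1
Σ = -1  ⇒  CG² = 1/3×(-1)² = 1/3
CG = −√(1/3) = -0.577350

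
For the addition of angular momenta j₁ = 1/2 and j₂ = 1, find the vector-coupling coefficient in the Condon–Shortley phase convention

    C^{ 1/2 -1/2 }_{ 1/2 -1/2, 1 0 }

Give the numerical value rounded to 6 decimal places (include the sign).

-0.577350

triangle: 1!·0!·1!/3! = 1/6
(j±m)!: 0!·1!·1!·1!·0!·1! = 1
prefactor² = (2J+1)·Δ·N² = 1/3
  k=1: −1/(1!·0!·0!·0!·0!·1!) = -1
Σ = -1  ⇒  CG² = 1/3·(-1)² = 1/3
CG = −√(1/3) = -0.577350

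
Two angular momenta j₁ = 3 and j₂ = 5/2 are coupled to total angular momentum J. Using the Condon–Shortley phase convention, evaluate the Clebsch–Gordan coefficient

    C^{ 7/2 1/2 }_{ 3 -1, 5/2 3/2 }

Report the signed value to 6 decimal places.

√[8·2!4!3!/10! · 2!4!4!1!4!3!] = √(18432/175)
  +(−1)^1/∏(1,1,3,3,1,0)! = -1/36  (running -1/36)
  +(−1)^2/∏(2,0,2,2,2,1)! = 1/16  (running 5/144)
⟨..|..⟩ = √(18432/175)·(5/144) = +0.356348

+0.356348  (= +√(8/63))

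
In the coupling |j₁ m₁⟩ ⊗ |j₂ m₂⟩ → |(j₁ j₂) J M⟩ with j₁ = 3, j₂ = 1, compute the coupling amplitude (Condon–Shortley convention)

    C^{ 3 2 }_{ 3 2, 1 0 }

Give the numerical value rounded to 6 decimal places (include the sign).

+0.577350

j₁+j₂−J=1  J+j₁−j₂=5  J−j₁+j₂=1  j₁+j₂+J+1=8
(j₁±m₁, j₂±m₂, J±M) = (5,1,1,1,5,1)
P² = 300
sum k=0..1:
  [0] +1/24 = 1/24
  [1] −1/120 = -1/120
S = 1/30
C² = P²·S² = 1/3 ; C = +0.577350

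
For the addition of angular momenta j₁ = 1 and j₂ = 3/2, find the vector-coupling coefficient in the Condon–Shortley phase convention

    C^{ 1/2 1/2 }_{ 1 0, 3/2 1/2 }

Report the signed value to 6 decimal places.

√[2·2!0!1!/4! · 1!1!2!1!1!0!] = √(1/3)
  +(−1)^1/∏(1,1,0,1,0,0)! = -1  (running -1)
⟨..|..⟩ = √(1/3)·(-1) = -0.577350

-0.577350  (= −√(1/3))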